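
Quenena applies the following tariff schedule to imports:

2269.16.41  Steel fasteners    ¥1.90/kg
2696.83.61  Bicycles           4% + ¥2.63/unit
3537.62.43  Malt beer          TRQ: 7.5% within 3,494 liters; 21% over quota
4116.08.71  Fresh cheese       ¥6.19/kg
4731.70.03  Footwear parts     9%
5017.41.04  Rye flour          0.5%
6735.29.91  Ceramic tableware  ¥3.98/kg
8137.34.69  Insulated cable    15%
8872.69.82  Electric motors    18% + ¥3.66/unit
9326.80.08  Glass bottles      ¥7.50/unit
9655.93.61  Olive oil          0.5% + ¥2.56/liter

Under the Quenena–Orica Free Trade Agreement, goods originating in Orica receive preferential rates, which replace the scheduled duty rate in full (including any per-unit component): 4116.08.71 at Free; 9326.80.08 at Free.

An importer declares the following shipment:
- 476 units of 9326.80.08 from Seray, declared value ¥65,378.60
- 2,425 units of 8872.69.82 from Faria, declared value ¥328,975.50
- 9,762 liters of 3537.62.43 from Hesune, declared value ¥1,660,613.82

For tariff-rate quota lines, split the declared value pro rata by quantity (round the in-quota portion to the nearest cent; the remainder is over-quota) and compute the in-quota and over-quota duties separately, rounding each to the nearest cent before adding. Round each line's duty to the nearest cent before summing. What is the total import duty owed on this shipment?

Line 1 (9326.80.08, Seray, 476 units, ¥65,378.60):
Base rate for 9326.80.08 is ¥7.50/unit.
9326.80.08 has an FTA preferential rate, but origin Seray is not Orica; base rate stands.
Duty = 476 × ¥7.50 = ¥3,570.00.
Line 2 (8872.69.82, Faria, 2,425 units, ¥328,975.50):
Base rate for 8872.69.82 is 18% + ¥3.66/unit.
Duty = ¥328,975.50 × 18% + 2,425 × ¥3.66 = ¥68,091.09.
Line 3 (3537.62.43, Hesune, 9,762 liters, ¥1,660,613.82):
Code 3537.62.43 is under a tariff-rate quota (threshold 3,494 liters). In-quota: 3,494 liters at 7.5%; over-quota: 6,268 liters at 21%.
Pro-rata value split: in-quota = ¥1,660,613.82 × 3,494/9,762 = ¥594,364.34; over-quota = ¥1,660,613.82 − ¥594,364.34 = ¥1,066,249.48.
In-quota duty = ¥594,364.34 × 7.5% = ¥44,577.33. Over-quota duty = ¥1,066,249.48 × 21% = ¥223,912.39.
Line duty = ¥44,577.33 + ¥223,912.39 = ¥268,489.72.
Total = ¥3,570.00 + ¥68,091.09 + ¥268,489.72 = ¥340,150.81.

¥340,150.81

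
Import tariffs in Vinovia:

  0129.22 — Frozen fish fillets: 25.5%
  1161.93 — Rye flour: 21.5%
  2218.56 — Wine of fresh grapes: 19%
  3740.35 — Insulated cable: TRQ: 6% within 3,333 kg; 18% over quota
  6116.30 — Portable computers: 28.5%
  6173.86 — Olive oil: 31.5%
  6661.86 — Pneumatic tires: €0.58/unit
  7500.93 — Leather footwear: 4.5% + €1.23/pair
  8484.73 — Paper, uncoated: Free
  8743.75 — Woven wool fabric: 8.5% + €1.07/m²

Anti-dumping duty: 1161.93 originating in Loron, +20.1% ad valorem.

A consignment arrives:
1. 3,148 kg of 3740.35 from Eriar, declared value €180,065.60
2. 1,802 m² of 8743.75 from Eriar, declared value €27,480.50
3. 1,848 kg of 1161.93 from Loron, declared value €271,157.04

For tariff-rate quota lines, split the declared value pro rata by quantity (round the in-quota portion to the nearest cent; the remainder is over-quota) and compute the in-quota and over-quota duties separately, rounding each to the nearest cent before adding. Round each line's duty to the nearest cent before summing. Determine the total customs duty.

Line 1 (3740.35, Eriar, 3,148 kg, €180,065.60):
Code 3740.35 is under a tariff-rate quota (threshold 3,333 kg). Quantity 3,148 kg is within the quota, so the in-quota rate 6% applies to the full value.
Duty = €180,065.60 × 6% = €10,803.94.
Line 2 (8743.75, Eriar, 1,802 m², €27,480.50):
Base rate for 8743.75 is 8.5% + €1.07/m².
Duty = €27,480.50 × 8.5% + 1,802 × €1.07 = €4,263.98.
Line 3 (1161.93, Loron, 1,848 kg, €271,157.04):
Base rate for 1161.93 is 21.5%.
Additional duty on 1161.93 from Loron: +20.1%. Applied ad valorem rate: 21.5% + 20.1% = 41.6%.
Duty = €271,157.04 × 41.6% = €112,801.33.
Total = €10,803.94 + €4,263.98 + €112,801.33 = €127,869.25.

€127,869.25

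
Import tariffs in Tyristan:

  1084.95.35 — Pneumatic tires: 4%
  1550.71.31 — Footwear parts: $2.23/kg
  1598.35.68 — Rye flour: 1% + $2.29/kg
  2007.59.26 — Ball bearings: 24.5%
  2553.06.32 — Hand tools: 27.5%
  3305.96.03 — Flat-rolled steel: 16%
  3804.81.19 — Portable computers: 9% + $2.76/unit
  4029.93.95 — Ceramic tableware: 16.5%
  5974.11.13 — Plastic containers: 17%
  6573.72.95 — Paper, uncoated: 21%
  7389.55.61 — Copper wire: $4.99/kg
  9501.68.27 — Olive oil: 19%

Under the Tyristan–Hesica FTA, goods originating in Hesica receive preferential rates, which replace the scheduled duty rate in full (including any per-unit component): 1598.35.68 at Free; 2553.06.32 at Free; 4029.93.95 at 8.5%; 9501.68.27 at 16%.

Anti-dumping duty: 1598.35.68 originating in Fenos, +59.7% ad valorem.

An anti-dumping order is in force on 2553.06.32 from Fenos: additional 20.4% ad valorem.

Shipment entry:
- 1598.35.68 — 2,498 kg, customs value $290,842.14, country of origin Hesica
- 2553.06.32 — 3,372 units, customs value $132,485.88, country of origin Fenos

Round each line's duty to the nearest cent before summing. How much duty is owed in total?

Line 1 (1598.35.68, Hesica, 2,498 kg, $290,842.14):
Base rate for 1598.35.68 is 1% + $2.29/kg.
Origin Hesica qualifies under the Tyristan–Hesica agreement and 1598.35.68 is covered: preferential rate Free applies instead.
The additional-duty order on 1598.35.68 targets Fenos, not Hesica; it does not apply.
Duty = $290,842.14 × 0% = $0.00.
Line 2 (2553.06.32, Fenos, 3,372 units, $132,485.88):
Base rate for 2553.06.32 is 27.5%.
2553.06.32 has an FTA preferential rate, but origin Fenos is not Hesica; base rate stands.
Additional duty on 2553.06.32 from Fenos: +20.4%. Applied ad valorem rate: 27.5% + 20.4% = 47.9%.
Duty = $132,485.88 × 47.9% = $63,460.74.
Total = $0.00 + $63,460.74 = $63,460.74.

$63,460.74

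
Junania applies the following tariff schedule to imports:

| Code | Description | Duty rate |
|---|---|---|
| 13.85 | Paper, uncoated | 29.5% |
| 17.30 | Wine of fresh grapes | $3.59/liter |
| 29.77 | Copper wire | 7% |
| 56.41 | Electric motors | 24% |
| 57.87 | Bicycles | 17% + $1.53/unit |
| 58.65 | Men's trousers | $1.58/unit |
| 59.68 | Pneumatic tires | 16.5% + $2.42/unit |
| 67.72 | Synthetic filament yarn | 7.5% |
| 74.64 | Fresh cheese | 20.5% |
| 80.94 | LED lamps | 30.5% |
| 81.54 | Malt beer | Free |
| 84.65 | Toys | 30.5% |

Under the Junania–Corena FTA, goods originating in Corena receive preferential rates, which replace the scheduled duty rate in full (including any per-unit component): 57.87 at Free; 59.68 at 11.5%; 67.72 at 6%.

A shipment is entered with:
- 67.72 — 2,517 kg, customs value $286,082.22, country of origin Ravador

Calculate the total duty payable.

$21,456.17

Line 1 (67.72, Ravador, 2,517 kg, $286,082.22):
Base rate for 67.72 is 7.5%.
67.72 has an FTA preferential rate, but origin Ravador is not Corena; base rate stands.
Duty = $286,082.22 × 7.5% = $21,456.17.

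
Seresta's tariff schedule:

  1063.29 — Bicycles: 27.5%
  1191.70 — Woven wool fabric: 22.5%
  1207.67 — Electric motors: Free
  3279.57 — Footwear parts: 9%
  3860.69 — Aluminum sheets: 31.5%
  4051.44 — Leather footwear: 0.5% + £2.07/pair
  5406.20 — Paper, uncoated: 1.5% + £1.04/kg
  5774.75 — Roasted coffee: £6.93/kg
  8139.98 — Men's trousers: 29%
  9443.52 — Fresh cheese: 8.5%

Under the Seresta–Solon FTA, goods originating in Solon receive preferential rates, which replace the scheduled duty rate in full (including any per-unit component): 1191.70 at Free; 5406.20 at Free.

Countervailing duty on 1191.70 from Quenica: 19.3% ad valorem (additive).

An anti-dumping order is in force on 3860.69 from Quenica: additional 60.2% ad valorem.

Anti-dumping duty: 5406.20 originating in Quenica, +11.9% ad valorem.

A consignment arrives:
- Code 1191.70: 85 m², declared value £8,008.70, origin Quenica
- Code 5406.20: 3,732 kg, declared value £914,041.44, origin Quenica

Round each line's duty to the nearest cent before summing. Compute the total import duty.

£129,710.47

Line 1 (1191.70, Quenica, 85 m², £8,008.70):
Base rate for 1191.70 is 22.5%.
1191.70 has an FTA preferential rate, but origin Quenica is not Solon; base rate stands.
Additional duty on 1191.70 from Quenica: +19.3%. Applied ad valorem rate: 22.5% + 19.3% = 41.8%.
Duty = £8,008.70 × 41.8% = £3,347.64.
Line 2 (5406.20, Quenica, 3,732 kg, £914,041.44):
Base rate for 5406.20 is 1.5% + £1.04/kg.
5406.20 has an FTA preferential rate, but origin Quenica is not Solon; base rate stands.
Additional duty on 5406.20 from Quenica: +11.9%. Applied ad valorem rate: 1.5% + 11.9% = 13.4%.
Duty = £914,041.44 × 13.4% + 3,732 × £1.04 = £126,362.83.
Total = £3,347.64 + £126,362.83 = £129,710.47.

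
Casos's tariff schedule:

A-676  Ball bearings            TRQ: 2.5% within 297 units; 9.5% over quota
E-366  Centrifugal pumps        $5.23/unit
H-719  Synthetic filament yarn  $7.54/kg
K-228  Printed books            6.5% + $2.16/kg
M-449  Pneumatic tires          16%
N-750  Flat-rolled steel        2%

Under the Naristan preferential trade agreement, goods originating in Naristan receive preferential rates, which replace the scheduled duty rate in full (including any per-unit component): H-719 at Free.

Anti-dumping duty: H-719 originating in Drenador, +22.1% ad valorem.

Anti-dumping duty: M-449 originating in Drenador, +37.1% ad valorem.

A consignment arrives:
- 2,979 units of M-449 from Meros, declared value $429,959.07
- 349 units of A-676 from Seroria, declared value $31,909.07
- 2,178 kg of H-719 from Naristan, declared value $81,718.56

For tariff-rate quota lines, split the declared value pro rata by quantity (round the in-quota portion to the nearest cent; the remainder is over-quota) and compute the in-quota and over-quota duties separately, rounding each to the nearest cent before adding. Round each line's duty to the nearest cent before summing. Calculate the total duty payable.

Line 1 (M-449, Meros, 2,979 units, $429,959.07):
Base rate for M-449 is 16%.
The additional-duty order on M-449 targets Drenador, not Meros; it does not apply.
Duty = $429,959.07 × 16% = $68,793.45.
Line 2 (A-676, Seroria, 349 units, $31,909.07):
Code A-676 is under a tariff-rate quota (threshold 297 units). In-quota: 297 units at 2.5%; over-quota: 52 units at 9.5%.
Pro-rata value split: in-quota = $31,909.07 × 297/349 = $27,154.71; over-quota = $31,909.07 − $27,154.71 = $4,754.36.
In-quota duty = $27,154.71 × 2.5% = $678.87. Over-quota duty = $4,754.36 × 9.5% = $451.66.
Line duty = $678.87 + $451.66 = $1,130.53.
Line 3 (H-719, Naristan, 2,178 kg, $81,718.56):
Base rate for H-719 is $7.54/kg.
Origin Naristan qualifies under the Casos–Naristan agreement and H-719 is covered: preferential rate Free applies instead.
The additional-duty order on H-719 targets Drenador, not Naristan; it does not apply.
Duty = $81,718.56 × 0% = $0.00.
Total = $68,793.45 + $1,130.53 + $0.00 = $69,923.98.

$69,923.98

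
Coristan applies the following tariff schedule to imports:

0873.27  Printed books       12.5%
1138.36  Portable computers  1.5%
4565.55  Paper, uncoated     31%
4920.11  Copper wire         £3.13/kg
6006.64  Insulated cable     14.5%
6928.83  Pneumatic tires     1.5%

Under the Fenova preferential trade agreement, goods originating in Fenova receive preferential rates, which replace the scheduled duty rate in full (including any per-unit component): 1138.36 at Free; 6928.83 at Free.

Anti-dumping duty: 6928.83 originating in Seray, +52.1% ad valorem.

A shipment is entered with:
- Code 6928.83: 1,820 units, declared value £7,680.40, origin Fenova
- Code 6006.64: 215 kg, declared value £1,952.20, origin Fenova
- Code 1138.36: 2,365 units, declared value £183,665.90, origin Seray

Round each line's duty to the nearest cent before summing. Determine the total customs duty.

£3,038.06

Line 1 (6928.83, Fenova, 1,820 units, £7,680.40):
Base rate for 6928.83 is 1.5%.
Origin Fenova qualifies under the Coristan–Fenova agreement and 6928.83 is covered: preferential rate Free applies instead.
The additional-duty order on 6928.83 targets Seray, not Fenova; it does not apply.
Duty = £7,680.40 × 0% = £0.00.
Line 2 (6006.64, Fenova, 215 kg, £1,952.20):
Base rate for 6006.64 is 14.5%.
Origin Fenova is the FTA partner but 6006.64 is not on the preference list; base rate stands.
Duty = £1,952.20 × 14.5% = £283.07.
Line 3 (1138.36, Seray, 2,365 units, £183,665.90):
Base rate for 1138.36 is 1.5%.
1138.36 has an FTA preferential rate, but origin Seray is not Fenova; base rate stands.
Duty = £183,665.90 × 1.5% = £2,754.99.
Total = £0.00 + £283.07 + £2,754.99 = £3,038.06.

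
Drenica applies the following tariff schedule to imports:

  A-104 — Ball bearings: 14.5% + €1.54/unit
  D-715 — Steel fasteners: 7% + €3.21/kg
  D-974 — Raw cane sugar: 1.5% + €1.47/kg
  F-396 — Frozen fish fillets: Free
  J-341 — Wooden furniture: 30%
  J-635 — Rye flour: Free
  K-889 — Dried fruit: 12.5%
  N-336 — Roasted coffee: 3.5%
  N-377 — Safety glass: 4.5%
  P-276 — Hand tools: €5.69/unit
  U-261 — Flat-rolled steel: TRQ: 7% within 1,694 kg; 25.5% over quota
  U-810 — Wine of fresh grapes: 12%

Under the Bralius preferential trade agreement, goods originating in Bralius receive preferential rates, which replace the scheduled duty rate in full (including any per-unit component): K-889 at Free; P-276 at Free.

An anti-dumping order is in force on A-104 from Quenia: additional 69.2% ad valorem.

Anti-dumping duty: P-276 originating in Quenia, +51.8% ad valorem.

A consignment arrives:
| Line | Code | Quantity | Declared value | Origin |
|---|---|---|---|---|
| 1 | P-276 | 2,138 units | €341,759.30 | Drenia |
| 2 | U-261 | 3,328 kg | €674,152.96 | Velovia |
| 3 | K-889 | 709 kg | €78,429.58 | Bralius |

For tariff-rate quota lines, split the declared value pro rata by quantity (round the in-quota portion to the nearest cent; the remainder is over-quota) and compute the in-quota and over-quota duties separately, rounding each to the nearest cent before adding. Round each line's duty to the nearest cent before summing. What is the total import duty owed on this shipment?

Line 1 (P-276, Drenia, 2,138 units, €341,759.30):
Base rate for P-276 is €5.69/unit.
P-276 has an FTA preferential rate, but origin Drenia is not Bralius; base rate stands.
The additional-duty order on P-276 targets Quenia, not Drenia; it does not apply.
Duty = 2,138 × €5.69 = €12,165.22.
Line 2 (U-261, Velovia, 3,328 kg, €674,152.96):
Code U-261 is under a tariff-rate quota (threshold 1,694 kg). In-quota: 1,694 kg at 7%; over-quota: 1,634 kg at 25.5%.
Pro-rata value split: in-quota = €674,152.96 × 1,694/3,328 = €343,153.58; over-quota = €674,152.96 − €343,153.58 = €330,999.38.
In-quota duty = €343,153.58 × 7% = €24,020.75. Over-quota duty = €330,999.38 × 25.5% = €84,404.84.
Line duty = €24,020.75 + €84,404.84 = €108,425.59.
Line 3 (K-889, Bralius, 709 kg, €78,429.58):
Base rate for K-889 is 12.5%.
Origin Bralius qualifies under the Drenica–Bralius agreement and K-889 is covered: preferential rate Free applies instead.
Duty = €78,429.58 × 0% = €0.00.
Total = €12,165.22 + €108,425.59 + €0.00 = €120,590.81.

€120,590.81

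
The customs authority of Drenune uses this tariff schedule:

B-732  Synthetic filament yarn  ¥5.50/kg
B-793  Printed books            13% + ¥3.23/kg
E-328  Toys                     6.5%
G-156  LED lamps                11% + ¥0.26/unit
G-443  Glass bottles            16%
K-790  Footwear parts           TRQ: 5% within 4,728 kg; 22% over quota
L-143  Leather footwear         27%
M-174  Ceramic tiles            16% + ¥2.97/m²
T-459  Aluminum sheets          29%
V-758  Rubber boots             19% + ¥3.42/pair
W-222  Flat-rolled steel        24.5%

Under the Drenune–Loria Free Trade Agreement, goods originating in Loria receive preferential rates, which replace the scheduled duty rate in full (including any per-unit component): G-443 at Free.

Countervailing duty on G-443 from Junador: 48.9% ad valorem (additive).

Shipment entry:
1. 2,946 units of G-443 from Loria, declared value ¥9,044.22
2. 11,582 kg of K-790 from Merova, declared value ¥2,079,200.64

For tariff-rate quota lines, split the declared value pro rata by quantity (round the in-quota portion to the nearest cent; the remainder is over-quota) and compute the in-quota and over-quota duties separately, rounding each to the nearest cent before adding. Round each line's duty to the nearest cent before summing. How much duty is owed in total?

Line 1 (G-443, Loria, 2,946 units, ¥9,044.22):
Base rate for G-443 is 16%.
Origin Loria qualifies under the Drenune–Loria agreement and G-443 is covered: preferential rate Free applies instead.
The additional-duty order on G-443 targets Junador, not Loria; it does not apply.
Duty = ¥9,044.22 × 0% = ¥0.00.
Line 2 (K-790, Merova, 11,582 kg, ¥2,079,200.64):
Code K-790 is under a tariff-rate quota (threshold 4,728 kg). In-quota: 4,728 kg at 5%; over-quota: 6,854 kg at 22%.
Pro-rata value split: in-quota = ¥2,079,200.64 × 4,728/11,582 = ¥848,770.56; over-quota = ¥2,079,200.64 − ¥848,770.56 = ¥1,230,430.08.
In-quota duty = ¥848,770.56 × 5% = ¥42,438.53. Over-quota duty = ¥1,230,430.08 × 22% = ¥270,694.62.
Line duty = ¥42,438.53 + ¥270,694.62 = ¥313,133.15.
Total = ¥0.00 + ¥313,133.15 = ¥313,133.15.

¥313,133.15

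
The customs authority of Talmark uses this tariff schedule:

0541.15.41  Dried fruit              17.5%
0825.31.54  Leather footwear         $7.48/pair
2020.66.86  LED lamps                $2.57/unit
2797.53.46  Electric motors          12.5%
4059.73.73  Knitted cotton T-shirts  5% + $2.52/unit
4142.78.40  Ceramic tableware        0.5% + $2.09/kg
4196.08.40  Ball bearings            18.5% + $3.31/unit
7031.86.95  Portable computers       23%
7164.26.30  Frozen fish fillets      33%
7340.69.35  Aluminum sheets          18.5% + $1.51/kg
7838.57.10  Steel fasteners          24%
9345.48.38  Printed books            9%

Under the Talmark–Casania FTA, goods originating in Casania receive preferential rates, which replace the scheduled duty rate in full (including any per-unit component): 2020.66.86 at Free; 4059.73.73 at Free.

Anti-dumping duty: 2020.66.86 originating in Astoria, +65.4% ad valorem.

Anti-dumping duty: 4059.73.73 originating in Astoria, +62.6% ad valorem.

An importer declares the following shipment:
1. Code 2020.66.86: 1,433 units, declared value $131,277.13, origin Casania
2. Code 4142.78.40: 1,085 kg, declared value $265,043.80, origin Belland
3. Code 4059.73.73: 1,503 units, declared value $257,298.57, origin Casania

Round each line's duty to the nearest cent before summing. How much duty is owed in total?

Line 1 (2020.66.86, Casania, 1,433 units, $131,277.13):
Base rate for 2020.66.86 is $2.57/unit.
Origin Casania qualifies under the Talmark–Casania agreement and 2020.66.86 is covered: preferential rate Free applies instead.
The additional-duty order on 2020.66.86 targets Astoria, not Casania; it does not apply.
Duty = $131,277.13 × 0% = $0.00.
Line 2 (4142.78.40, Belland, 1,085 kg, $265,043.80):
Base rate for 4142.78.40 is 0.5% + $2.09/kg.
Duty = $265,043.80 × 0.5% + 1,085 × $2.09 = $3,592.87.
Line 3 (4059.73.73, Casania, 1,503 units, $257,298.57):
Base rate for 4059.73.73 is 5% + $2.52/unit.
Origin Casania qualifies under the Talmark–Casania agreement and 4059.73.73 is covered: preferential rate Free applies instead.
The additional-duty order on 4059.73.73 targets Astoria, not Casania; it does not apply.
Duty = $257,298.57 × 0% = $0.00.
Total = $0.00 + $3,592.87 + $0.00 = $3,592.87.

$3,592.87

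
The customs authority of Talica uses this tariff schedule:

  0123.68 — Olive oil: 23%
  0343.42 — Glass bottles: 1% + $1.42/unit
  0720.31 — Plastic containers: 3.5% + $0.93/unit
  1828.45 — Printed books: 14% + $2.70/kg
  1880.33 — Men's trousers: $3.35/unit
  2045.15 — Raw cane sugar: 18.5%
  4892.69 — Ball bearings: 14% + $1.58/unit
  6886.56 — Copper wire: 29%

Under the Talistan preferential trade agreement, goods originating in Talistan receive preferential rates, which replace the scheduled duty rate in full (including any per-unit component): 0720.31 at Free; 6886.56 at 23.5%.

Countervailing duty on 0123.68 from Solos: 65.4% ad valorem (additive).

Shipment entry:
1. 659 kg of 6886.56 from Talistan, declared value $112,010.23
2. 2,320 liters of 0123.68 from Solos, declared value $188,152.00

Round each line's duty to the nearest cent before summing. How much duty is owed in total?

Line 1 (6886.56, Talistan, 659 kg, $112,010.23):
Base rate for 6886.56 is 29%.
Origin Talistan qualifies under the Talica–Talistan agreement and 6886.56 is covered: preferential rate 23.5% applies instead.
Duty = $112,010.23 × 23.5% = $26,322.40.
Line 2 (0123.68, Solos, 2,320 liters, $188,152.00):
Base rate for 0123.68 is 23%.
Additional duty on 0123.68 from Solos: +65.4%. Applied ad valorem rate: 23% + 65.4% = 88.4%.
Duty = $188,152.00 × 88.4% = $166,326.37.
Total = $26,322.40 + $166,326.37 = $192,648.77.

$192,648.77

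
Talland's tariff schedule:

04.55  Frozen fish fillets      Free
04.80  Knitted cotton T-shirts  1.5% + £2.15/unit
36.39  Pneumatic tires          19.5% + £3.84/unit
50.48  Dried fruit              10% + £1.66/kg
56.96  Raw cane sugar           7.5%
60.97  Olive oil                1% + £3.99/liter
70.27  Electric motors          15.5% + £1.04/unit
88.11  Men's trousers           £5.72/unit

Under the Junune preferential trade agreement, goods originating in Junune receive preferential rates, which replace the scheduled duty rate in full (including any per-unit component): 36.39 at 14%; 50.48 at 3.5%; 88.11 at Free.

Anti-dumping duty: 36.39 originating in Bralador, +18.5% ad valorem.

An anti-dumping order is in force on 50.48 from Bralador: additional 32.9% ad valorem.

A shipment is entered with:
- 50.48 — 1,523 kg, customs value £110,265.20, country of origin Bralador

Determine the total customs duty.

Line 1 (50.48, Bralador, 1,523 kg, £110,265.20):
Base rate for 50.48 is 10% + £1.66/kg.
50.48 has an FTA preferential rate, but origin Bralador is not Junune; base rate stands.
Additional duty on 50.48 from Bralador: +32.9%. Applied ad valorem rate: 10% + 32.9% = 42.9%.
Duty = £110,265.20 × 42.9% + 1,523 × £1.66 = £49,831.95.

£49,831.95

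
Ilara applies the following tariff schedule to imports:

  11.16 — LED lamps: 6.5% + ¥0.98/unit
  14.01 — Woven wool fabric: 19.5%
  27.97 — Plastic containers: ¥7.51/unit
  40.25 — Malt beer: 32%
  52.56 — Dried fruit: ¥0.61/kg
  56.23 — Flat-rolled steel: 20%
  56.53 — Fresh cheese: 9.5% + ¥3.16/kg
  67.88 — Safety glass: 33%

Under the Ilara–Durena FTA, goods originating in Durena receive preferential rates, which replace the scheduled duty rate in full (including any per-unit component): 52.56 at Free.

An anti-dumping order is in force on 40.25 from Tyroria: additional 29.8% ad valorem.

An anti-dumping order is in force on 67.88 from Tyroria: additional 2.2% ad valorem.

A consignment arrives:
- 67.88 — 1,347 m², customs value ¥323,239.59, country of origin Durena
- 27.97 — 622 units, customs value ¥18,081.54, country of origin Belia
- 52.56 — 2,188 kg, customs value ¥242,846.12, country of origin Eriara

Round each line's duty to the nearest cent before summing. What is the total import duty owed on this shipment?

¥112,674.96

Line 1 (67.88, Durena, 1,347 m², ¥323,239.59):
Base rate for 67.88 is 33%.
Origin Durena is the FTA partner but 67.88 is not on the preference list; base rate stands.
The additional-duty order on 67.88 targets Tyroria, not Durena; it does not apply.
Duty = ¥323,239.59 × 33% = ¥106,669.06.
Line 2 (27.97, Belia, 622 units, ¥18,081.54):
Base rate for 27.97 is ¥7.51/unit.
Duty = 622 × ¥7.51 = ¥4,671.22.
Line 3 (52.56, Eriara, 2,188 kg, ¥242,846.12):
Base rate for 52.56 is ¥0.61/kg.
52.56 has an FTA preferential rate, but origin Eriara is not Durena; base rate stands.
Duty = 2,188 × ¥0.61 = ¥1,334.68.
Total = ¥106,669.06 + ¥4,671.22 + ¥1,334.68 = ¥112,674.96.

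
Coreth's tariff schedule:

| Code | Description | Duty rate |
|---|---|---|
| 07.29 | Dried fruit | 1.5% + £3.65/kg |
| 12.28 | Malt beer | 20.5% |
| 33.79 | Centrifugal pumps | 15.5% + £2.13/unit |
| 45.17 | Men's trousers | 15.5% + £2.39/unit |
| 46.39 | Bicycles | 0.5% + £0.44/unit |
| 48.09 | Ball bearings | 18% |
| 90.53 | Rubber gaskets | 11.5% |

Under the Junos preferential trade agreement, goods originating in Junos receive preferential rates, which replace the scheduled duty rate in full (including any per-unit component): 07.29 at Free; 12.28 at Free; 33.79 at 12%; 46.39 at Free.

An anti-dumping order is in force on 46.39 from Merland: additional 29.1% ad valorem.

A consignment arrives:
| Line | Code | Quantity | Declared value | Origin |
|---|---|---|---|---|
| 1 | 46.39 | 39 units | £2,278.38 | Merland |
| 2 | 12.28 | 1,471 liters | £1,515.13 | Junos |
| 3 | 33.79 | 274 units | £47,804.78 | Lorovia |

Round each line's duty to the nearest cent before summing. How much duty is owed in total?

Line 1 (46.39, Merland, 39 units, £2,278.38):
Base rate for 46.39 is 0.5% + £0.44/unit.
46.39 has an FTA preferential rate, but origin Merland is not Junos; base rate stands.
Additional duty on 46.39 from Merland: +29.1%. Applied ad valorem rate: 0.5% + 29.1% = 29.6%.
Duty = £2,278.38 × 29.6% + 39 × £0.44 = £691.56.
Line 2 (12.28, Junos, 1,471 liters, £1,515.13):
Base rate for 12.28 is 20.5%.
Origin Junos qualifies under the Coreth–Junos agreement and 12.28 is covered: preferential rate Free applies instead.
Duty = £1,515.13 × 0% = £0.00.
Line 3 (33.79, Lorovia, 274 units, £47,804.78):
Base rate for 33.79 is 15.5% + £2.13/unit.
33.79 has an FTA preferential rate, but origin Lorovia is not Junos; base rate stands.
Duty = £47,804.78 × 15.5% + 274 × £2.13 = £7,993.36.
Total = £691.56 + £0.00 + £7,993.36 = £8,684.92.

£8,684.92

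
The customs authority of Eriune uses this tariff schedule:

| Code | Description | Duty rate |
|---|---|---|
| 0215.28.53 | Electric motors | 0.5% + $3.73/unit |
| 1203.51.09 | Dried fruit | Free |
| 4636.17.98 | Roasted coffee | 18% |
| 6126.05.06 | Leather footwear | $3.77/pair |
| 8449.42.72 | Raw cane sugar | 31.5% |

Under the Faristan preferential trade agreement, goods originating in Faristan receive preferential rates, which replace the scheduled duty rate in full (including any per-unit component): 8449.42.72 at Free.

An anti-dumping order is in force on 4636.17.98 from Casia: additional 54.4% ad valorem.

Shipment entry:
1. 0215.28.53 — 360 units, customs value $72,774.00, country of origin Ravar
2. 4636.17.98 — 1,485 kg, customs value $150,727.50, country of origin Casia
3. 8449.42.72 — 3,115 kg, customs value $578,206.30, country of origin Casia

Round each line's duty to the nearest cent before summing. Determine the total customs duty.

$292,968.36

Line 1 (0215.28.53, Ravar, 360 units, $72,774.00):
Base rate for 0215.28.53 is 0.5% + $3.73/unit.
Duty = $72,774.00 × 0.5% + 360 × $3.73 = $1,706.67.
Line 2 (4636.17.98, Casia, 1,485 kg, $150,727.50):
Base rate for 4636.17.98 is 18%.
Additional duty on 4636.17.98 from Casia: +54.4%. Applied ad valorem rate: 18% + 54.4% = 72.4%.
Duty = $150,727.50 × 72.4% = $109,126.71.
Line 3 (8449.42.72, Casia, 3,115 kg, $578,206.30):
Base rate for 8449.42.72 is 31.5%.
8449.42.72 has an FTA preferential rate, but origin Casia is not Faristan; base rate stands.
Duty = $578,206.30 × 31.5% = $182,134.98.
Total = $1,706.67 + $109,126.71 + $182,134.98 = $292,968.36.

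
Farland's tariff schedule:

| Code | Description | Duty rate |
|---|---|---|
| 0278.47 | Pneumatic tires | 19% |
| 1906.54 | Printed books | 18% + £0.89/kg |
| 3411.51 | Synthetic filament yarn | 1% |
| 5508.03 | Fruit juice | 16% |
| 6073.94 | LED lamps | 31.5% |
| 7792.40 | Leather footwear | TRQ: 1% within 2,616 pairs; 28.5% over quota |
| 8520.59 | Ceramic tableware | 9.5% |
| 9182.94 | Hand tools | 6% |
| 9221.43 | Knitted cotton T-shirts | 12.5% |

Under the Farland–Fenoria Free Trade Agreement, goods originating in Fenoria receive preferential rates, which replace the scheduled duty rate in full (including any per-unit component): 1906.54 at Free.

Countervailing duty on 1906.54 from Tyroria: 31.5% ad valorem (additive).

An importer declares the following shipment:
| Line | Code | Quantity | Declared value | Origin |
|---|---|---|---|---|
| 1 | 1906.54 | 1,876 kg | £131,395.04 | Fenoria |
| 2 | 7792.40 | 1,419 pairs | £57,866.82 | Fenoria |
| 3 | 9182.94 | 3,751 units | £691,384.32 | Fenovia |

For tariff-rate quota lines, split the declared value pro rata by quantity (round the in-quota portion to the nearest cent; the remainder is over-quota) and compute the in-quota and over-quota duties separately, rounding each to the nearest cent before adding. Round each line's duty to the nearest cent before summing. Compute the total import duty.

Line 1 (1906.54, Fenoria, 1,876 kg, £131,395.04):
Base rate for 1906.54 is 18% + £0.89/kg.
Origin Fenoria qualifies under the Farland–Fenoria agreement and 1906.54 is covered: preferential rate Free applies instead.
The additional-duty order on 1906.54 targets Tyroria, not Fenoria; it does not apply.
Duty = £131,395.04 × 0% = £0.00.
Line 2 (7792.40, Fenoria, 1,419 pairs, £57,866.82):
Code 7792.40 is under a tariff-rate quota (threshold 2,616 pairs). Quantity 1,419 pairs is within the quota, so the in-quota rate 1% applies to the full value.
Duty = £57,866.82 × 1% = £578.67.
Line 3 (9182.94, Fenovia, 3,751 units, £691,384.32):
Base rate for 9182.94 is 6%.
Duty = £691,384.32 × 6% = £41,483.06.
Total = £0.00 + £578.67 + £41,483.06 = £42,061.73.

£42,061.73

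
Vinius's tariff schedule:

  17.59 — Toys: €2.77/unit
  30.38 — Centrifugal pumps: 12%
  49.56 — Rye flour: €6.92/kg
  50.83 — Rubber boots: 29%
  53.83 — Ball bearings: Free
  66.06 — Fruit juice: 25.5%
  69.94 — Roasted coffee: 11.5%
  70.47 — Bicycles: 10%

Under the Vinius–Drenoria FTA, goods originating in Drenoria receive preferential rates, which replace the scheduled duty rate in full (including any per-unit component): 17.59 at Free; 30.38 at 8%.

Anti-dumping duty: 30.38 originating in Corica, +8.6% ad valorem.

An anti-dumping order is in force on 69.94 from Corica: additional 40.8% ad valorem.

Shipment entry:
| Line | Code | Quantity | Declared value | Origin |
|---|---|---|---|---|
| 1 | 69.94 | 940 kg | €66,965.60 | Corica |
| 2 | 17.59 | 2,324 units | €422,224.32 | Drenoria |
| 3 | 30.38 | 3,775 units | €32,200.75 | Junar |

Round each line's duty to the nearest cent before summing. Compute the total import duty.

Line 1 (69.94, Corica, 940 kg, €66,965.60):
Base rate for 69.94 is 11.5%.
Additional duty on 69.94 from Corica: +40.8%. Applied ad valorem rate: 11.5% + 40.8% = 52.3%.
Duty = €66,965.60 × 52.3% = €35,023.01.
Line 2 (17.59, Drenoria, 2,324 units, €422,224.32):
Base rate for 17.59 is €2.77/unit.
Origin Drenoria qualifies under the Vinius–Drenoria agreement and 17.59 is covered: preferential rate Free applies instead.
Duty = €422,224.32 × 0% = €0.00.
Line 3 (30.38, Junar, 3,775 units, €32,200.75):
Base rate for 30.38 is 12%.
30.38 has an FTA preferential rate, but origin Junar is not Drenoria; base rate stands.
The additional-duty order on 30.38 targets Corica, not Junar; it does not apply.
Duty = €32,200.75 × 12% = €3,864.09.
Total = €35,023.01 + €0.00 + €3,864.09 = €38,887.10.

€38,887.10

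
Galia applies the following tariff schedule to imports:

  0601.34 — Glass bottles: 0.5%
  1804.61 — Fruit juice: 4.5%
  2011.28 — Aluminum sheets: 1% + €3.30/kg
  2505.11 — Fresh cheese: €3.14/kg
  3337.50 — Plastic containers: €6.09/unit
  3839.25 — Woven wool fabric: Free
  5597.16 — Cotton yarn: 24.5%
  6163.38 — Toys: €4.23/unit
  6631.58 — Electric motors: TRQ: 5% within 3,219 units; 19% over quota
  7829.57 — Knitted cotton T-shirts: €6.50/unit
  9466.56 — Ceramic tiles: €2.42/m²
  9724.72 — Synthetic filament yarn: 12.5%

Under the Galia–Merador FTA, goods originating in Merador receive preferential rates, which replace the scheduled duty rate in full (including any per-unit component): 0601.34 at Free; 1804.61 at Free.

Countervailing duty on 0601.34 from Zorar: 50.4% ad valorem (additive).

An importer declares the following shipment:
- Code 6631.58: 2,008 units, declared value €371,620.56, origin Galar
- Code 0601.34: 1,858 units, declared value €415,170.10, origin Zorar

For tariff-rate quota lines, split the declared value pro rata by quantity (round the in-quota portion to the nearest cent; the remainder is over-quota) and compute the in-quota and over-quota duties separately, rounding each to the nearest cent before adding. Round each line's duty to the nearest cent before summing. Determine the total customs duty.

Line 1 (6631.58, Galar, 2,008 units, €371,620.56):
Code 6631.58 is under a tariff-rate quota (threshold 3,219 units). Quantity 2,008 units is within the quota, so the in-quota rate 5% applies to the full value.
Duty = €371,620.56 × 5% = €18,581.03.
Line 2 (0601.34, Zorar, 1,858 units, €415,170.10):
Base rate for 0601.34 is 0.5%.
0601.34 has an FTA preferential rate, but origin Zorar is not Merador; base rate stands.
Additional duty on 0601.34 from Zorar: +50.4%. Applied ad valorem rate: 0.5% + 50.4% = 50.9%.
Duty = €415,170.10 × 50.9% = €211,321.58.
Total = €18,581.03 + €211,321.58 = €229,902.61.

€229,902.61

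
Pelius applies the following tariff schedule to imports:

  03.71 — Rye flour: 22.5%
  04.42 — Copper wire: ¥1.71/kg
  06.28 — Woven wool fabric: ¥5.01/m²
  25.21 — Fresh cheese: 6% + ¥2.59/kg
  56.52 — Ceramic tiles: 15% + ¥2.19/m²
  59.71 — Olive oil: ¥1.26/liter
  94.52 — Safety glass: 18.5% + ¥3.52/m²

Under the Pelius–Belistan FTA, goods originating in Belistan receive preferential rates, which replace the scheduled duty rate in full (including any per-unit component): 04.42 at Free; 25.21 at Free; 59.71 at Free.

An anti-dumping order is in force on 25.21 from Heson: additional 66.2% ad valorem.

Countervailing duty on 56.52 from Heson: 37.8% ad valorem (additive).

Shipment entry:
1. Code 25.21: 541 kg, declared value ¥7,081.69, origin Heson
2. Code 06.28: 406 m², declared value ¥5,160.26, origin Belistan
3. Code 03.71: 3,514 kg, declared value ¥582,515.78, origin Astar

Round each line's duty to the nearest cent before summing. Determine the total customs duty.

Line 1 (25.21, Heson, 541 kg, ¥7,081.69):
Base rate for 25.21 is 6% + ¥2.59/kg.
25.21 has an FTA preferential rate, but origin Heson is not Belistan; base rate stands.
Additional duty on 25.21 from Heson: +66.2%. Applied ad valorem rate: 6% + 66.2% = 72.2%.
Duty = ¥7,081.69 × 72.2% + 541 × ¥2.59 = ¥6,514.17.
Line 2 (06.28, Belistan, 406 m², ¥5,160.26):
Base rate for 06.28 is ¥5.01/m².
Origin Belistan is the FTA partner but 06.28 is not on the preference list; base rate stands.
Duty = 406 × ¥5.01 = ¥2,034.06.
Line 3 (03.71, Astar, 3,514 kg, ¥582,515.78):
Base rate for 03.71 is 22.5%.
Duty = ¥582,515.78 × 22.5% = ¥131,066.05.
Total = ¥6,514.17 + ¥2,034.06 + ¥131,066.05 = ¥139,614.28.

¥139,614.28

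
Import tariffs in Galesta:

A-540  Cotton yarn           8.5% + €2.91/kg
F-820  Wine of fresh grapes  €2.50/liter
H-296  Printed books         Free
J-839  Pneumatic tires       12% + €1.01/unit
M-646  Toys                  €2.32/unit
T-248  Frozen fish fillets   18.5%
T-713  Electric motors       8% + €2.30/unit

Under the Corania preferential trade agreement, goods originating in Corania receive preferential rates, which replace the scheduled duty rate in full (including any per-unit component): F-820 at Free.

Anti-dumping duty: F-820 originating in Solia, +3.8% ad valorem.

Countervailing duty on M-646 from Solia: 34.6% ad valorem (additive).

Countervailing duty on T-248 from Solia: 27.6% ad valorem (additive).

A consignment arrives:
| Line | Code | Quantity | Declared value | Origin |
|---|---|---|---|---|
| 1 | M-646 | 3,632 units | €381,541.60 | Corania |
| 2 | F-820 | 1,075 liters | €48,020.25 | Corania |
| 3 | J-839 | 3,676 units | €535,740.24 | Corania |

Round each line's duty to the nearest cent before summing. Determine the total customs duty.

Line 1 (M-646, Corania, 3,632 units, €381,541.60):
Base rate for M-646 is €2.32/unit.
Origin Corania is the FTA partner but M-646 is not on the preference list; base rate stands.
The additional-duty order on M-646 targets Solia, not Corania; it does not apply.
Duty = 3,632 × €2.32 = €8,426.24.
Line 2 (F-820, Corania, 1,075 liters, €48,020.25):
Base rate for F-820 is €2.50/liter.
Origin Corania qualifies under the Galesta–Corania agreement and F-820 is covered: preferential rate Free applies instead.
The additional-duty order on F-820 targets Solia, not Corania; it does not apply.
Duty = €48,020.25 × 0% = €0.00.
Line 3 (J-839, Corania, 3,676 units, €535,740.24):
Base rate for J-839 is 12% + €1.01/unit.
Origin Corania is the FTA partner but J-839 is not on the preference list; base rate stands.
Duty = €535,740.24 × 12% + 3,676 × €1.01 = €68,001.59.
Total = €8,426.24 + €0.00 + €68,001.59 = €76,427.83.

€76,427.83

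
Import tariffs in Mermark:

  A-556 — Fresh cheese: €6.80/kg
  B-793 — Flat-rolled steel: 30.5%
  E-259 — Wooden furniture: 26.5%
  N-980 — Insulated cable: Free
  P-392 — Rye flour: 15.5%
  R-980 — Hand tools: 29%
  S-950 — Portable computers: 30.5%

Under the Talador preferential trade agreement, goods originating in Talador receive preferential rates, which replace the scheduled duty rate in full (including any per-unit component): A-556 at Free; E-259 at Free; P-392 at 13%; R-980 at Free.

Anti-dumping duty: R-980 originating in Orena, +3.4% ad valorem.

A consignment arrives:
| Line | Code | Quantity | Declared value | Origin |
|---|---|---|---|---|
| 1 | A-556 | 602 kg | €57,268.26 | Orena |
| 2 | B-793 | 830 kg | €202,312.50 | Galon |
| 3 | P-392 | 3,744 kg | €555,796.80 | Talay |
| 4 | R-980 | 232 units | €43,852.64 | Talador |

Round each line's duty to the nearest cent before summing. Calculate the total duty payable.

Line 1 (A-556, Orena, 602 kg, €57,268.26):
Base rate for A-556 is €6.80/kg.
A-556 has an FTA preferential rate, but origin Orena is not Talador; base rate stands.
Duty = 602 × €6.80 = €4,093.60.
Line 2 (B-793, Galon, 830 kg, €202,312.50):
Base rate for B-793 is 30.5%.
Duty = €202,312.50 × 30.5% = €61,705.31.
Line 3 (P-392, Talay, 3,744 kg, €555,796.80):
Base rate for P-392 is 15.5%.
P-392 has an FTA preferential rate, but origin Talay is not Talador; base rate stands.
Duty = €555,796.80 × 15.5% = €86,148.50.
Line 4 (R-980, Talador, 232 units, €43,852.64):
Base rate for R-980 is 29%.
Origin Talador qualifies under the Mermark–Talador agreement and R-980 is covered: preferential rate Free applies instead.
The additional-duty order on R-980 targets Orena, not Talador; it does not apply.
Duty = €43,852.64 × 0% = €0.00.
Total = €4,093.60 + €61,705.31 + €86,148.50 + €0.00 = €151,947.41.

€151,947.41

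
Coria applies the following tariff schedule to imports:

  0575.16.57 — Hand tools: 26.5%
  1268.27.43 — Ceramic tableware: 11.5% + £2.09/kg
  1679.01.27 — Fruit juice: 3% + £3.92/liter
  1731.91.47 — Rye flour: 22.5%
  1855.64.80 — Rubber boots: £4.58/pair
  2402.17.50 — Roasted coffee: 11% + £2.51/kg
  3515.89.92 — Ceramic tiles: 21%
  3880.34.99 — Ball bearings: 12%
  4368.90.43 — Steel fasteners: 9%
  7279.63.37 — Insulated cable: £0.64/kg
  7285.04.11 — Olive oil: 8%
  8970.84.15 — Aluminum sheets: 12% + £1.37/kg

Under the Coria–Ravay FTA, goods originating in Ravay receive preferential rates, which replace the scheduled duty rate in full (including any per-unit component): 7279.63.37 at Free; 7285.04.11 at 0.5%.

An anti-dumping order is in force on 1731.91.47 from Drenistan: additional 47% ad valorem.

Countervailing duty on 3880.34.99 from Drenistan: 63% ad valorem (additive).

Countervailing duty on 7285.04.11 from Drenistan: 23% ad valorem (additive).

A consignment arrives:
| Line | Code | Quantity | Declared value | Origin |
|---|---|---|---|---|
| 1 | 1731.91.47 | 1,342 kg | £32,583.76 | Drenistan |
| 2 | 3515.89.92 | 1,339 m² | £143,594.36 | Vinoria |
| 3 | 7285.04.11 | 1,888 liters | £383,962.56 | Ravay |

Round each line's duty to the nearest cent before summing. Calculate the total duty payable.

Line 1 (1731.91.47, Drenistan, 1,342 kg, £32,583.76):
Base rate for 1731.91.47 is 22.5%.
Additional duty on 1731.91.47 from Drenistan: +47%. Applied ad valorem rate: 22.5% + 47% = 69.5%.
Duty = £32,583.76 × 69.5% = £22,645.71.
Line 2 (3515.89.92, Vinoria, 1,339 m², £143,594.36):
Base rate for 3515.89.92 is 21%.
Duty = £143,594.36 × 21% = £30,154.82.
Line 3 (7285.04.11, Ravay, 1,888 liters, £383,962.56):
Base rate for 7285.04.11 is 8%.
Origin Ravay qualifies under the Coria–Ravay agreement and 7285.04.11 is covered: preferential rate 0.5% applies instead.
The additional-duty order on 7285.04.11 targets Drenistan, not Ravay; it does not apply.
Duty = £383,962.56 × 0.5% = £1,919.81.
Total = £22,645.71 + £30,154.82 + £1,919.81 = £54,720.34.

£54,720.34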